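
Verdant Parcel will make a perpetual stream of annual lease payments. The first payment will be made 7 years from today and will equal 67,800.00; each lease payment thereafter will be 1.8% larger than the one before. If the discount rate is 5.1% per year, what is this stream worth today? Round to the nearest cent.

1524401.82

Value at end of year 6: C₁ / (r − g) = 67,800.00 / (0.051 − 0.018) = 2,054,545.4545
Discount to today: PV = 2,054,545.4545 / (1 + 0.051)^6 = 2,054,545.4545 / 1.347772 = 1,524,401.82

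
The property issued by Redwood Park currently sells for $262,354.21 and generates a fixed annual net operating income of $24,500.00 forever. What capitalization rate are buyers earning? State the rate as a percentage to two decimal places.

P = C/r ⇒ r = C/P = $24,500.00/$262,354.21 = 0.093385

9.34%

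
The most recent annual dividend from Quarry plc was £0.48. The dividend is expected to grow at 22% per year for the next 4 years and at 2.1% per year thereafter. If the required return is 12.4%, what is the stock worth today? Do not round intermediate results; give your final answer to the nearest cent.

D_1 = 0.58560
D_2 = 0.71443
D_3 = 0.87161
D_4 = 1.06336
Terminal value at year 4: TV = D_4×(1+g_2)/(r−g_2) = 1.08569/0.103 = 10.54069
P_0 = D_1/(1+r)^1 + D_2/(1+r)^2 + D_3/(1+r)^3 + D_4/(1+r)^4 + TV/(1+r)^4
    = 0.52100 + 0.56549 + 0.61379 + 0.66622 + 6.60395 = 8.97045

£8.97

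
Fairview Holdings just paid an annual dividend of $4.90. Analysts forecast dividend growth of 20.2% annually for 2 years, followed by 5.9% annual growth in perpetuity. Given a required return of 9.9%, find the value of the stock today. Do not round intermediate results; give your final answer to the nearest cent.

D_1 = 5.88980
D_2 = 7.07954
Terminal value at year 2: TV = D_2×(1+g_2)/(r−g_2) = 7.49723/0.04 = 187.43081
P_0 = D_1/(1+r)^1 + D_2/(1+r)^2 + TV/(1+r)^2
    = 5.35924 + 5.86151 + 155.18352 = 166.40427

$166.40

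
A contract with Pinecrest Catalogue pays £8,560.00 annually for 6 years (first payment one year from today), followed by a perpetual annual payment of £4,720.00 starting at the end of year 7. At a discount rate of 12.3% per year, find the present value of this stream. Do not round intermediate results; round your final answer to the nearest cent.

£54028.55

PV of 6-year annuity: £8,560.00 × [1 − (1+0.123)^−6] / 0.123 = 34896.64057
Perpetuity value at year 6: £4,720.00 / 0.123 = 38373.98374
PV of perpetuity: 38373.98374 / (1+0.123)^6 = 19131.91090
Total PV = 34896.64057 + 19131.91090 = 54028.55147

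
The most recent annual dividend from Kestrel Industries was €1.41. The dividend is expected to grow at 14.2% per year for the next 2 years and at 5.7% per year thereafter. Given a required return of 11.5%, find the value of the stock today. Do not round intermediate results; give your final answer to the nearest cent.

€29.88

D_1 = 1.61022
D_2 = 1.83887
Terminal value at year 2: TV = D_2×(1+g_2)/(r−g_2) = 1.94369/0.058 = 33.51184
P_0 = D_1/(1+r)^1 + D_2/(1+r)^2 + TV/(1+r)^2
    = 1.44414 + 1.47911 + 26.95557 = 29.87883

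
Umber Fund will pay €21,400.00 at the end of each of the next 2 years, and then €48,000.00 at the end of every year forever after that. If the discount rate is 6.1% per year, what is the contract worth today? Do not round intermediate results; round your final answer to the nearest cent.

€738185.26

PV of 2-year annuity: €21,400.00 × [1 − (1+0.061)^−2] / 0.061 = 39179.69017
Perpetuity value at year 2: €48,000.00 / 0.061 = 786885.24590
PV of perpetuity: 786885.24590 / (1+0.061)^2 = 699005.56701
Total PV = 39179.69017 + 699005.56701 = 738185.25718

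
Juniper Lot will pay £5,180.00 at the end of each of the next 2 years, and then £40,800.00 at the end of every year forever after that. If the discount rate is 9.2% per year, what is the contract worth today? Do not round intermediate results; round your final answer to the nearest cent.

PV of 2-year annuity: £5,180.00 × [1 − (1+0.092)^−2] / 0.092 = 9087.53640
Perpetuity value at year 2: £40,800.00 / 0.092 = 443478.26087
PV of perpetuity: 443478.26087 / (1+0.092)^2 = 371900.75413
Total PV = 9087.53640 + 371900.75413 = 380988.29052

£380988.29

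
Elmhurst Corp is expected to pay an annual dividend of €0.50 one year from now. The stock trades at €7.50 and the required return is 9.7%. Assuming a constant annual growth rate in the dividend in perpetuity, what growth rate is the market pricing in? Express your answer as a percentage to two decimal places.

P = D₁/(r−g) ⇒ g = r − D₁/P = 0.097 − €0.50/€7.50 = 0.030333

3.03%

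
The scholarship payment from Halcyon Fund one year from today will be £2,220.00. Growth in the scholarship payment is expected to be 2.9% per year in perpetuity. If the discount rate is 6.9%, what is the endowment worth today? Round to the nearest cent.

Growing perpetuity: P = D₁ / (r − g) = £2,220.0000 / (0.069 − 0.029) = £55,500.00

£55500.00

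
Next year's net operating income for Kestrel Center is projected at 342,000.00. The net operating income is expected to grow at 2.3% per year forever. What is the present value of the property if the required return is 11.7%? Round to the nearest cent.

Growing perpetuity: P = D₁ / (r − g) = 342,000.0000 / (0.117 − 0.023) = 3,638,297.87

3638297.87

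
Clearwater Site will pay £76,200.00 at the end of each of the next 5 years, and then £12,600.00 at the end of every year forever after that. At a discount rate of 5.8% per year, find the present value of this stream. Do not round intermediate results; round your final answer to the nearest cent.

PV of 5-year annuity: £76,200.00 × [1 − (1+0.058)^−5] / 0.058 = 322736.08996
Perpetuity value at year 5: £12,600.00 / 0.058 = 217241.37931
PV of perpetuity: 217241.37931 / (1+0.058)^5 = 163875.56916
Total PV = 322736.08996 + 163875.56916 = 486611.65912

£486611.66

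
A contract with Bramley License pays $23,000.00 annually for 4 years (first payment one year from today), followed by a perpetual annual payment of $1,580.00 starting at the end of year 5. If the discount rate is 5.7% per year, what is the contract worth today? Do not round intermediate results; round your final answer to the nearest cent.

$102454.59

PV of 4-year annuity: $23,000.00 × [1 − (1+0.057)^−4] / 0.057 = 80247.98106
Perpetuity value at year 4: $1,580.00 / 0.057 = 27719.29825
PV of perpetuity: 27719.29825 / (1+0.057)^4 = 22206.61085
Total PV = 80247.98106 + 22206.61085 = 102454.59191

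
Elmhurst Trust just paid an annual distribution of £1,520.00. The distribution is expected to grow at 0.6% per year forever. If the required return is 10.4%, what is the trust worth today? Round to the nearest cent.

£15603.27

D₁ = D₀ × (1 + g) = £1,520.00 × 1.006 = £1,529.1200
Growing perpetuity: P = D₁ / (r − g) = £1,529.1200 / (0.104 − 0.006) = £15,603.27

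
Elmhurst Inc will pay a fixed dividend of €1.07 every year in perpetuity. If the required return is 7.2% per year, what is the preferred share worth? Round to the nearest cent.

€14.86

Level perpetuity: PV = C / r = €1.07 / 0.072 = €14.86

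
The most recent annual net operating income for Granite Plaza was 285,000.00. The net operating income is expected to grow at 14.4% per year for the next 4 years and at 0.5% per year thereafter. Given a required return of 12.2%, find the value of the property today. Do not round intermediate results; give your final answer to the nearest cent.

D_1 = 326040.00000
D_2 = 372989.76000
D_3 = 426700.28544
D_4 = 488145.12654
Terminal value at year 4: TV = D_4×(1+g_2)/(r−g_2) = 490585.85218/0.117 = 4193041.47159
P_0 = D_1/(1+r)^1 + D_2/(1+r)^2 + D_3/(1+r)^3 + D_4/(1+r)^4 + TV/(1+r)^4
    = 290588.23529 + 296286.04383 + 302095.57410 + 308019.01673 + 2645804.37447 = 3842793.24443

3842793.24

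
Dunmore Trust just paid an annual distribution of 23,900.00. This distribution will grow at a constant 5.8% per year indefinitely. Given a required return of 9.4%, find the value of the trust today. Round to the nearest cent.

702394.44

D₁ = D₀ × (1 + g) = 23,900.00 × 1.058 = 25,286.2000
Growing perpetuity: P = D₁ / (r − g) = 25,286.2000 / (0.094 − 0.058) = 702,394.44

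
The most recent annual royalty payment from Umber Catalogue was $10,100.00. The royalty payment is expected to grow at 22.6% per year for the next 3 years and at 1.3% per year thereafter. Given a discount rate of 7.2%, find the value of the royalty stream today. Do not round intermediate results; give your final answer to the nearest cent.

$299266.83

D_1 = 12382.60000
D_2 = 15181.06760
D_3 = 18611.98888
Terminal value at year 3: TV = D_3×(1+g_2)/(r−g_2) = 18853.94473/0.059 = 319558.38531
P_0 = D_1/(1+r)^1 + D_2/(1+r)^2 + D_3/(1+r)^3 + TV/(1+r)^3
    = 11550.93284 + 13210.30192 + 15108.05052 + 259397.54528 = 299266.83055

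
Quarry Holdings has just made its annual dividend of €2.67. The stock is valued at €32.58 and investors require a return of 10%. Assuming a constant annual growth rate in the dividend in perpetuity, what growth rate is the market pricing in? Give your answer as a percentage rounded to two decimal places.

P = D₀(1+g)/(r−g) ⇒ P(r−g) = D₀(1+g) ⇒ g(P+D₀) = P·r − D₀
g = (P·r − D₀)/(P + D₀) = (€32.58×0.1 − €2.67) / (€32.58 + €2.67) = 0.016681

1.67%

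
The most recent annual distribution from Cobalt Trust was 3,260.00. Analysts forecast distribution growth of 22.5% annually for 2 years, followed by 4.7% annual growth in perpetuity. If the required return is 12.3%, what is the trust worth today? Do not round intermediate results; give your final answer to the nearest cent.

D_1 = 3993.50000
D_2 = 4892.03750
Terminal value at year 2: TV = D_2×(1+g_2)/(r−g_2) = 5121.96326/0.076 = 67394.25345
P_0 = D_1/(1+r)^1 + D_2/(1+r)^2 + TV/(1+r)^2
    = 3556.09973 + 3879.09365 + 53439.61915 = 60874.81253

60874.81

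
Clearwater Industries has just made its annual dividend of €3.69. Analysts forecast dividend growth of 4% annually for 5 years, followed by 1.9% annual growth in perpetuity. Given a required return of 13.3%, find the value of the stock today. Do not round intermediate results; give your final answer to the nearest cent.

D_1 = 3.83760
D_2 = 3.99110
D_3 = 4.15075
D_4 = 4.31678
D_5 = 4.48945
Terminal value at year 5: TV = D_5×(1+g_2)/(r−g_2) = 4.57475/0.114 = 40.12937
P_0 = D_1/(1+r)^1 + D_2/(1+r)^2 + D_3/(1+r)^3 + D_4/(1+r)^4 + D_5/(1+r)^5 + TV/(1+r)^5
    = 3.38711 + 3.10909 + 2.85389 + 2.61963 + 2.40460 + 21.49378 = 35.86811

€35.87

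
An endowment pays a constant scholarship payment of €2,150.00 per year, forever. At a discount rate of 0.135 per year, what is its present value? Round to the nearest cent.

€15925.93

Level perpetuity: PV = C / r = €2,150.00 / 0.135 = €15,925.93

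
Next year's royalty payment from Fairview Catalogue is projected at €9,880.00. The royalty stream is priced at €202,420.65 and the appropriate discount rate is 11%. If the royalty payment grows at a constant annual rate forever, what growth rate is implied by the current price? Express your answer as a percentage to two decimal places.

6.12%

P = D₁/(r−g) ⇒ g = r − D₁/P = 0.11 − €9,880.00/€202,420.65 = 0.061191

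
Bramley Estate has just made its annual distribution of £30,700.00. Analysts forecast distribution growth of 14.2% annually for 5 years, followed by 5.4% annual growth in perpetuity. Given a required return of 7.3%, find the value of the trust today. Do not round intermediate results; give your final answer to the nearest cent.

D_1 = 35059.40000
D_2 = 40037.83480
D_3 = 45723.20734
D_4 = 52215.90278
D_5 = 59630.56098
Terminal value at year 5: TV = D_5×(1+g_2)/(r−g_2) = 62850.61127/0.019 = 3307926.90907
P_0 = D_1/(1+r)^1 + D_2/(1+r)^2 + D_3/(1+r)^3 + D_4/(1+r)^4 + D_5/(1+r)^5 + TV/(1+r)^5
    = 32674.18453 + 34775.32035 + 37011.57114 + 39391.62558 + 41924.73104 + 2325719.29055 = 2511496.72319

£2511496.72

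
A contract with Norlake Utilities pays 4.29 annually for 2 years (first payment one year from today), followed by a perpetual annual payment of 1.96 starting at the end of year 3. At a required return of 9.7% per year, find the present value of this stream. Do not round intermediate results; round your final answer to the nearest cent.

PV of 2-year annuity: 4.29 × [1 − (1+0.097)^−2] / 0.097 = 7.47554
Perpetuity value at year 2: 1.96 / 0.097 = 20.20619
PV of perpetuity: 20.20619 / (1+0.097)^2 = 16.79079
Total PV = 7.47554 + 16.79079 = 24.26633

24.27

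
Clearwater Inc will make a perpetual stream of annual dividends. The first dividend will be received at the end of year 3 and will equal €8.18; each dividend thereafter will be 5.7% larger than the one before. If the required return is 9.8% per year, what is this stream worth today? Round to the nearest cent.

€165.49

Value at end of year 2: C₁ / (r − g) = €8.18 / (0.098 − 0.057) = €199.5122
Discount to today: PV = €199.5122 / (1 + 0.098)^2 = €199.5122 / 1.205604 = €165.49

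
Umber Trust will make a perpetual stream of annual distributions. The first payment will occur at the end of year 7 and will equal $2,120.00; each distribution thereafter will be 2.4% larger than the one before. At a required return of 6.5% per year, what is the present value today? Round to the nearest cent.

Value at end of year 6: C₁ / (r − g) = $2,120.00 / (0.065 − 0.024) = $51,707.3171
Discount to today: PV = $51,707.3171 / (1 + 0.065)^6 = $51,707.3171 / 1.459142 = $35,436.79

$35436.79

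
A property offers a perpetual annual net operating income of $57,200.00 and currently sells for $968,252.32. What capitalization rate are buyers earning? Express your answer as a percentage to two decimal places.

P = C/r ⇒ r = C/P = $57,200.00/$968,252.32 = 0.059076

5.91%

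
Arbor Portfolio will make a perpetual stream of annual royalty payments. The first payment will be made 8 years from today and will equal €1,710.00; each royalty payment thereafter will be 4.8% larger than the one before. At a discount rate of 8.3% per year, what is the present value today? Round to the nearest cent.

€27959.47

Value at end of year 7: C₁ / (r − g) = €1,710.00 / (0.083 − 0.048) = €48,857.1429
Discount to today: PV = €48,857.1429 / (1 + 0.083)^7 = €48,857.1429 / 1.747428 = €27,959.47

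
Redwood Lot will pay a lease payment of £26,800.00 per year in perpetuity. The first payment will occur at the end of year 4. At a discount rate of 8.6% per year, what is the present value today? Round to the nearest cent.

£243302.67

Value at end of year 3: C / r = £26,800.00 / 0.086 = £311,627.9070
Discount to today: PV = £311,627.9070 / (1 + 0.086)^3 = £311,627.9070 / 1.280824 = £243,302.67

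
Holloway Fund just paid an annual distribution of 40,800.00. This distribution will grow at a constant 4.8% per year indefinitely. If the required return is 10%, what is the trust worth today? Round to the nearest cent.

822276.92

D₁ = D₀ × (1 + g) = 40,800.00 × 1.048 = 42,758.4000
Growing perpetuity: P = D₁ / (r − g) = 42,758.4000 / (0.1 − 0.048) = 822,276.92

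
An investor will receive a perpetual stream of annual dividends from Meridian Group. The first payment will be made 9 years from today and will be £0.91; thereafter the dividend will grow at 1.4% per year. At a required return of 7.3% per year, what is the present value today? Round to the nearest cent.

£8.78

Value at end of year 8: C₁ / (r − g) = £0.91 / (0.073 − 0.014) = £15.4237
Discount to today: PV = £15.4237 / (1 + 0.073)^8 = £15.4237 / 1.757105 = £8.78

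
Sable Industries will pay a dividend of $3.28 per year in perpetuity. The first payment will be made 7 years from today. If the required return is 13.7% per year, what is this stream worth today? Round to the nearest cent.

Value at end of year 6: C / r = $3.28 / 0.137 = $23.9416
Discount to today: PV = $23.9416 / (1 + 0.137)^6 = $23.9416 / 2.160542 = $11.08

$11.08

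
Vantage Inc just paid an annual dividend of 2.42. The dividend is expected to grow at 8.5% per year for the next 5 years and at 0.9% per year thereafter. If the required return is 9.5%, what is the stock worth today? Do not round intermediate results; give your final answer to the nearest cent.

D_1 = 2.62570
D_2 = 2.84888
D_3 = 3.09104
D_4 = 3.35378
D_5 = 3.63885
Terminal value at year 5: TV = D_5×(1+g_2)/(r−g_2) = 3.67160/0.086 = 42.69301
P_0 = D_1/(1+r)^1 + D_2/(1+r)^2 + D_3/(1+r)^3 + D_4/(1+r)^4 + D_5/(1+r)^5 + TV/(1+r)^5
    = 2.39790 + 2.37600 + 2.35430 + 2.33280 + 2.31150 + 27.11978 = 38.89228

38.89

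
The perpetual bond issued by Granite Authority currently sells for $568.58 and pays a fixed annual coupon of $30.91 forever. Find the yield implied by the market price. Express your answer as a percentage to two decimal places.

5.44%

P = C/r ⇒ r = C/P = $30.91/$568.58 = 0.054364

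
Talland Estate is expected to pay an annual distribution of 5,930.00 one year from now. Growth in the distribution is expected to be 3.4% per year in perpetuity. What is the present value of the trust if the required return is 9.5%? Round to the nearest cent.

Growing perpetuity: P = D₁ / (r − g) = 5,930.0000 / (0.095 − 0.034) = 97,213.11

97213.11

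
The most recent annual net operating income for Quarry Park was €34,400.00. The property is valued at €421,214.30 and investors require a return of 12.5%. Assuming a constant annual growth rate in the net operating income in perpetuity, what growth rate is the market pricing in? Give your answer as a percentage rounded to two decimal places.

4.01%

P = D₀(1+g)/(r−g) ⇒ P(r−g) = D₀(1+g) ⇒ g(P+D₀) = P·r − D₀
g = (P·r − D₀)/(P + D₀) = (€421,214.30×0.125 − €34,400.00) / (€421,214.30 + €34,400.00) = 0.040060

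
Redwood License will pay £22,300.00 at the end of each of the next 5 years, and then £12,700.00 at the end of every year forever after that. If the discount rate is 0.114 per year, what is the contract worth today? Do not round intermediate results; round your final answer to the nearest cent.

£146529.98

PV of 5-year annuity: £22,300.00 × [1 − (1+0.114)^−5] / 0.114 = 81595.86738
Perpetuity value at year 5: £12,700.00 / 0.114 = 111403.50877
PV of perpetuity: 111403.50877 / (1+0.114)^5 = 64934.11345
Total PV = 81595.86738 + 64934.11345 = 146529.98083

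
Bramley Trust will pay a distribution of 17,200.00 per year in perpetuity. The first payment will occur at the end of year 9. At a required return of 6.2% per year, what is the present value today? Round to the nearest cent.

Value at end of year 8: C / r = 17,200.00 / 0.062 = 277,419.3548
Discount to today: PV = 277,419.3548 / (1 + 0.062)^8 = 277,419.3548 / 1.618066 = 171,451.24

171451.24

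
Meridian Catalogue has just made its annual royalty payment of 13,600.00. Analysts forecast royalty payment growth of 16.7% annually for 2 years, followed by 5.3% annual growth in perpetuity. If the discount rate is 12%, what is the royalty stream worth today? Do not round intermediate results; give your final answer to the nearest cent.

D_1 = 15871.20000
D_2 = 18521.69040
Terminal value at year 2: TV = D_2×(1+g_2)/(r−g_2) = 19503.33999/0.067 = 291094.62673
P_0 = D_1/(1+r)^1 + D_2/(1+r)^2 + TV/(1+r)^2
    = 14170.71429 + 14765.37819 + 232058.85422 = 260994.94670

260994.95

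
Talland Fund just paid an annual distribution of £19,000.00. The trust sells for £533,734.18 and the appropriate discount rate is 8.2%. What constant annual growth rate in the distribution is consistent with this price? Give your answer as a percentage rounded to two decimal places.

4.48%

P = D₀(1+g)/(r−g) ⇒ P(r−g) = D₀(1+g) ⇒ g(P+D₀) = P·r − D₀
g = (P·r − D₀)/(P + D₀) = (£533,734.18×0.082 − £19,000.00) / (£533,734.18 + £19,000.00) = 0.044807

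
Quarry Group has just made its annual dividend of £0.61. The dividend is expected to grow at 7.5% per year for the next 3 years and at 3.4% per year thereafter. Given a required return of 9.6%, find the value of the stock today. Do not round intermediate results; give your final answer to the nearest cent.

D_1 = 0.65575
D_2 = 0.70493
D_3 = 0.75780
Terminal value at year 3: TV = D_3×(1+g_2)/(r−g_2) = 0.78357/0.062 = 12.63817
P_0 = D_1/(1+r)^1 + D_2/(1+r)^2 + D_3/(1+r)^3 + TV/(1+r)^3
    = 0.59831 + 0.58685 + 0.57560 + 9.59958 = 11.36035

£11.36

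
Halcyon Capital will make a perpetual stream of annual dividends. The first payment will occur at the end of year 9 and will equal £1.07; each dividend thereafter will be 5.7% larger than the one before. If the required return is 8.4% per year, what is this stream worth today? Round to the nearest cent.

£20.79

Value at end of year 8: C₁ / (r − g) = £1.07 / (0.084 − 0.057) = £39.6296
Discount to today: PV = £39.6296 / (1 + 0.084)^8 = £39.6296 / 1.906489 = £20.79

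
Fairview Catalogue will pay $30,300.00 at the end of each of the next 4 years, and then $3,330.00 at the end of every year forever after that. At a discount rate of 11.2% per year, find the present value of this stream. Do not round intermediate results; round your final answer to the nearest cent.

PV of 4-year annuity: $30,300.00 × [1 − (1+0.112)^−4] / 0.112 = 93604.09311
Perpetuity value at year 4: $3,330.00 / 0.112 = 29732.14286
PV of perpetuity: 29732.14286 / (1+0.112)^4 = 19444.96035
Total PV = 93604.09311 + 19444.96035 = 113049.05346

$113049.05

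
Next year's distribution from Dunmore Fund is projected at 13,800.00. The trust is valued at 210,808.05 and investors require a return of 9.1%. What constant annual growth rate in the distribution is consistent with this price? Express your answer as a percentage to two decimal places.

2.55%

P = D₁/(r−g) ⇒ g = r − D₁/P = 0.091 − 13,800.00/210,808.05 = 0.025538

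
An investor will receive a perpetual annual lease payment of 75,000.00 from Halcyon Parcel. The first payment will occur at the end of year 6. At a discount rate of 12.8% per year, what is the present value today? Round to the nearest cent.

320852.77

Value at end of year 5: C / r = 75,000.00 / 0.128 = 585,937.5000
Discount to today: PV = 585,937.5000 / (1 + 0.128)^5 = 585,937.5000 / 1.826188 = 320,852.77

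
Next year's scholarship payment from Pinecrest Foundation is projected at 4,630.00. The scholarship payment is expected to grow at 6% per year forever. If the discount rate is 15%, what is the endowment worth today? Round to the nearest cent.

Growing perpetuity: P = D₁ / (r − g) = 4,630.0000 / (0.15 − 0.06) = 51,444.44

51444.44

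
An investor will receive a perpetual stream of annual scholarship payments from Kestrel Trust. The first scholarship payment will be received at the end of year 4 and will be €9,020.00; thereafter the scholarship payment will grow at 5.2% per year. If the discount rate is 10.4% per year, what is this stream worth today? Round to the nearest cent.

Value at end of year 3: C₁ / (r − g) = €9,020.00 / (0.104 − 0.052) = €173,461.5385
Discount to today: PV = €173,461.5385 / (1 + 0.104)^3 = €173,461.5385 / 1.345573 = €128,912.78

€128912.78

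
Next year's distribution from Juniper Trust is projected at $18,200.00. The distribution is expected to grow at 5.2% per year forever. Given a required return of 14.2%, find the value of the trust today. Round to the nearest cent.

$202222.22

Growing perpetuity: P = D₁ / (r − g) = $18,200.0000 / (0.142 − 0.052) = $202,222.22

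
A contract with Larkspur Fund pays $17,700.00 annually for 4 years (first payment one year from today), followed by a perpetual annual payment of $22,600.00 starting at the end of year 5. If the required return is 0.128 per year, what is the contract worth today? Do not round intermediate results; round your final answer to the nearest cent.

$161926.82

PV of 4-year annuity: $17,700.00 × [1 − (1+0.128)^−4] / 0.128 = 52867.67531
Perpetuity value at year 4: $22,600.00 / 0.128 = 176562.50000
PV of perpetuity: 176562.50000 / (1+0.128)^4 = 109059.14056
Total PV = 52867.67531 + 109059.14056 = 161926.81587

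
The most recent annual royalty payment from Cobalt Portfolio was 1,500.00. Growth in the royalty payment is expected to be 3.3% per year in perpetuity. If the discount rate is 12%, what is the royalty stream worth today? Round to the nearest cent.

D₁ = D₀ × (1 + g) = 1,500.00 × 1.033 = 1,549.5000
Growing perpetuity: P = D₁ / (r − g) = 1,549.5000 / (0.12 − 0.033) = 17,810.34

17810.34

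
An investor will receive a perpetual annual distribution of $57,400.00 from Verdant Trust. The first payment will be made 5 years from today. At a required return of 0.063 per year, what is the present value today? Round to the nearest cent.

Value at end of year 4: C / r = $57,400.00 / 0.063 = $911,111.1111
Discount to today: PV = $911,111.1111 / (1 + 0.063)^4 = $911,111.1111 / 1.276830 = $713,572.80

$713572.80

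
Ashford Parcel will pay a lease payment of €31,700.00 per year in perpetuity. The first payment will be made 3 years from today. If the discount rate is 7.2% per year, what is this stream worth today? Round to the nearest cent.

€383122.09

Value at end of year 2: C / r = €31,700.00 / 0.072 = €440,277.7778
Discount to today: PV = €440,277.7778 / (1 + 0.072)^2 = €440,277.7778 / 1.149184 = €383,122.09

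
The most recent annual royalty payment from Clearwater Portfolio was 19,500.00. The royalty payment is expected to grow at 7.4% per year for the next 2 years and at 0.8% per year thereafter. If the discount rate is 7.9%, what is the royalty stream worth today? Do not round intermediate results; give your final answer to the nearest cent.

313014.59

D_1 = 20943.00000
D_2 = 22492.78200
Terminal value at year 2: TV = D_2×(1+g_2)/(r−g_2) = 22672.72426/0.071 = 319334.14445
P_0 = D_1/(1+r)^1 + D_2/(1+r)^2 + TV/(1+r)^2
    = 19409.63855 + 19319.69584 + 274285.25920 = 313014.59359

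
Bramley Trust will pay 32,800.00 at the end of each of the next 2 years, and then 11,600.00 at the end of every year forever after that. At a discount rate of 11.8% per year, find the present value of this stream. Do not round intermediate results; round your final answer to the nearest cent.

PV of 2-year annuity: 32,800.00 × [1 − (1+0.118)^−2] / 0.118 = 55579.69925
Perpetuity value at year 2: 11,600.00 / 0.118 = 98305.08475
PV of perpetuity: 98305.08475 / (1+0.118)^2 = 78648.84965
Total PV = 55579.69925 + 78648.84965 = 134228.54889

134228.55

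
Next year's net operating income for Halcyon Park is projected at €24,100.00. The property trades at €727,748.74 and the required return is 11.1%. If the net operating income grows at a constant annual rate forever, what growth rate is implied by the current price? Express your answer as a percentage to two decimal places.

7.79%

P = D₁/(r−g) ⇒ g = r − D₁/P = 0.111 − €24,100.00/€727,748.74 = 0.077884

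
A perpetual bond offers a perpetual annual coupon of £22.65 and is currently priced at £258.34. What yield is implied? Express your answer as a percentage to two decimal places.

P = C/r ⇒ r = C/P = £22.65/£258.34 = 0.087675

8.77%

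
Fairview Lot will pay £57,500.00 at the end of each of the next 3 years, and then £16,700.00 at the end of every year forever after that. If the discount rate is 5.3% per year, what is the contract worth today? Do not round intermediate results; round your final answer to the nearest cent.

£425581.21

PV of 3-year annuity: £57,500.00 × [1 − (1+0.053)^−3] / 0.053 = 155710.66607
Perpetuity value at year 3: £16,700.00 / 0.053 = 315094.33962
PV of perpetuity: 315094.33962 / (1+0.053)^3 = 269870.54617
Total PV = 155710.66607 + 269870.54617 = 425581.21225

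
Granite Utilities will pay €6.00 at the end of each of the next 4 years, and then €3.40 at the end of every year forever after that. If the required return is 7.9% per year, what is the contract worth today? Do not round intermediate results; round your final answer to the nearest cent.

PV of 4-year annuity: €6.00 × [1 − (1+0.079)^−4] / 0.079 = 19.91708
Perpetuity value at year 4: €3.40 / 0.079 = 43.03797
PV of perpetuity: 43.03797 / (1+0.079)^4 = 31.75163
Total PV = 19.91708 + 31.75163 = 51.66871

€51.67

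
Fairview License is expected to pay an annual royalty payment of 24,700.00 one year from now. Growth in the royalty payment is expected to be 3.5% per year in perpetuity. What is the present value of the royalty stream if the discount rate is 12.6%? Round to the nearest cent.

Growing perpetuity: P = D₁ / (r − g) = 24,700.0000 / (0.126 − 0.035) = 271,428.57

271428.57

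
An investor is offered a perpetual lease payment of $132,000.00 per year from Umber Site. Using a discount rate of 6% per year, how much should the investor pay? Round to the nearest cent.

Level perpetuity: PV = C / r = $132,000.00 / 0.06 = $2,200,000.00

$2200000.00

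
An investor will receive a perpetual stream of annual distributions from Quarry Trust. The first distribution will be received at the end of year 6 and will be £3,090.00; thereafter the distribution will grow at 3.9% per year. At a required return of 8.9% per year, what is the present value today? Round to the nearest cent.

£40350.51

Value at end of year 5: C₁ / (r − g) = £3,090.00 / (0.089 − 0.039) = £61,800.0000
Discount to today: PV = £61,800.0000 / (1 + 0.089)^5 = £61,800.0000 / 1.531579 = £40,350.51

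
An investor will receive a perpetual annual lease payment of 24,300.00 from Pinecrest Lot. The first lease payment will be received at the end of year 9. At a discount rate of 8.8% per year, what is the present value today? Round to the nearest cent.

Value at end of year 8: C / r = 24,300.00 / 0.088 = 276,136.3636
Discount to today: PV = 276,136.3636 / (1 + 0.088)^8 = 276,136.3636 / 1.963501 = 140,634.68

140634.68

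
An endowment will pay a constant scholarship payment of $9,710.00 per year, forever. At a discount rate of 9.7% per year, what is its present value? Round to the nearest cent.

$100103.09

Level perpetuity: PV = C / r = $9,710.00 / 0.097 = $100,103.09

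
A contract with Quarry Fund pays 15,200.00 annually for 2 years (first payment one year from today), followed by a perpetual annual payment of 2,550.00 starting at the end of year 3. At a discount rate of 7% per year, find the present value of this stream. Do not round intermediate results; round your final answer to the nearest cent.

PV of 2-year annuity: 15,200.00 × [1 − (1+0.07)^−2] / 0.07 = 27481.87615
Perpetuity value at year 2: 2,550.00 / 0.07 = 36428.57143
PV of perpetuity: 36428.57143 / (1+0.07)^2 = 31818.12510
Total PV = 27481.87615 + 31818.12510 = 59300.00125

59300.00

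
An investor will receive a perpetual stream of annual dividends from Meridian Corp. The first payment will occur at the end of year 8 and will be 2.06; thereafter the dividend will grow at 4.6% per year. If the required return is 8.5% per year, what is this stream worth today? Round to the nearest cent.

29.84

Value at end of year 7: C₁ / (r − g) = 2.06 / (0.085 − 0.046) = 52.8205
Discount to today: PV = 52.8205 / (1 + 0.085)^7 = 52.8205 / 1.770142 = 29.84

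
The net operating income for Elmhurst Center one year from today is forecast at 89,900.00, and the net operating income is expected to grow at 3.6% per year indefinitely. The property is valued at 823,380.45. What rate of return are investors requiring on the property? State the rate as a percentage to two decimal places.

P = D₁/(r − g) ⇒ r = D₁/P + g = 89,900.0000/823,380.45 + 0.036 = 0.109184 + 0.036 = 0.145184

14.52%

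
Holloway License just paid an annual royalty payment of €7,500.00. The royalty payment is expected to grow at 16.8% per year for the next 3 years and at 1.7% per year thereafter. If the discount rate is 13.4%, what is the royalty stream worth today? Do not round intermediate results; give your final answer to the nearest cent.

D_1 = 8760.00000
D_2 = 10231.68000
D_3 = 11950.60224
Terminal value at year 3: TV = D_3×(1+g_2)/(r−g_2) = 12153.76248/0.117 = 103878.31178
P_0 = D_1/(1+r)^1 + D_2/(1+r)^2 + D_3/(1+r)^3 + TV/(1+r)^3
    = 7724.86772 + 7956.47752 + 8195.03152 + 71233.73548 = 95110.11223

€95110.11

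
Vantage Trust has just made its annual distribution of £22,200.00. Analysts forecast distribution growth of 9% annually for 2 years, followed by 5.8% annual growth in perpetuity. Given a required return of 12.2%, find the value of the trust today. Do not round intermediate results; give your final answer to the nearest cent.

£388877.17

D_1 = 24198.00000
D_2 = 26375.82000
Terminal value at year 2: TV = D_2×(1+g_2)/(r−g_2) = 27905.61756/0.064 = 436025.27437
P_0 = D_1/(1+r)^1 + D_2/(1+r)^2 + TV/(1+r)^2
    = 21566.84492 + 20951.74774 + 346358.57980 = 388877.17246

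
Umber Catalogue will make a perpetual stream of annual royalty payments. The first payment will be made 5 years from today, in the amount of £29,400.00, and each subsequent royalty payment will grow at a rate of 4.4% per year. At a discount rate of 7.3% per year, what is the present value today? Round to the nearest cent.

Value at end of year 4: C₁ / (r − g) = £29,400.00 / (0.073 − 0.044) = £1,013,793.1034
Discount to today: PV = £1,013,793.1034 / (1 + 0.073)^4 = £1,013,793.1034 / 1.325558 = £764,804.52

£764804.52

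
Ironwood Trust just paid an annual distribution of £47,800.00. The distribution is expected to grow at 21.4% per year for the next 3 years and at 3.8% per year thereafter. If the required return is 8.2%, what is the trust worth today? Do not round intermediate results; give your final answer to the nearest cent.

£1774068.18

D_1 = 58029.20000
D_2 = 70447.44880
D_3 = 85523.20284
Terminal value at year 3: TV = D_3×(1+g_2)/(r−g_2) = 88773.08455/0.044 = 2017570.10344
P_0 = D_1/(1+r)^1 + D_2/(1+r)^2 + D_3/(1+r)^3 + TV/(1+r)^3
    = 53631.42329 + 60174.25866 + 67515.29577 + 1592747.20464 = 1774068.18236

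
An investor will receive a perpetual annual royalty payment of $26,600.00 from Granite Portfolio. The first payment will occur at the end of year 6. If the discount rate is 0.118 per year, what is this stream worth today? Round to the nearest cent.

Value at end of year 5: C / r = $26,600.00 / 0.118 = $225,423.7288
Discount to today: PV = $225,423.7288 / (1 + 0.118)^5 = $225,423.7288 / 1.746663 = $129,059.69

$129059.69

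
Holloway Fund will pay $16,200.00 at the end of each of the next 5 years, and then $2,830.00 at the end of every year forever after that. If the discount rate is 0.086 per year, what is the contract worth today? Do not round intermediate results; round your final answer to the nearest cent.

$85455.87

PV of 5-year annuity: $16,200.00 × [1 − (1+0.086)^−5] / 0.086 = 63671.81061
Perpetuity value at year 5: $2,830.00 / 0.086 = 32906.97674
PV of perpetuity: 32906.97674 / (1+0.086)^5 = 21784.06168
Total PV = 63671.81061 + 21784.06168 = 85455.87229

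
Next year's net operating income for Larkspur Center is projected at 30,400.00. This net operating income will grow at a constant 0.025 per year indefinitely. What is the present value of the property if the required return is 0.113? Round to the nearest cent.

Growing perpetuity: P = D₁ / (r − g) = 30,400.0000 / (0.113 − 0.025) = 345,454.55

345454.55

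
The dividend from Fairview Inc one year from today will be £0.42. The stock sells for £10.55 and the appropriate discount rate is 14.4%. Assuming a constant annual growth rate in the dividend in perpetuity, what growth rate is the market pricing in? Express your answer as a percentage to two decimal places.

10.42%

P = D₁/(r−g) ⇒ g = r − D₁/P = 0.144 − £0.42/£10.55 = 0.104190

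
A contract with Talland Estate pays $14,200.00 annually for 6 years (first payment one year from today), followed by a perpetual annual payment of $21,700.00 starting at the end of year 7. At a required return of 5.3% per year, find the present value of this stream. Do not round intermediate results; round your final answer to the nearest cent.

PV of 6-year annuity: $14,200.00 × [1 − (1+0.053)^−6] / 0.053 = 71388.46728
Perpetuity value at year 6: $21,700.00 / 0.053 = 409433.96226
PV of perpetuity: 409433.96226 / (1+0.053)^6 = 300340.31860
Total PV = 71388.46728 + 300340.31860 = 371728.78588

$371728.79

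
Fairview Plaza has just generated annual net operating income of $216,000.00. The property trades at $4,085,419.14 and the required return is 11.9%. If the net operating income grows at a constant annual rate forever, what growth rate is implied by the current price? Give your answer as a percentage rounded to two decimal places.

6.28%

P = D₀(1+g)/(r−g) ⇒ P(r−g) = D₀(1+g) ⇒ g(P+D₀) = P·r − D₀
g = (P·r − D₀)/(P + D₀) = ($4,085,419.14×0.119 − $216,000.00) / ($4,085,419.14 + $216,000.00) = 0.062808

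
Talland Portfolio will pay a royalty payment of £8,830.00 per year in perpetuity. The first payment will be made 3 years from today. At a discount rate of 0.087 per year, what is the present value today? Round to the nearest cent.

£85897.86

Value at end of year 2: C / r = £8,830.00 / 0.087 = £101,494.2529
Discount to today: PV = £101,494.2529 / (1 + 0.087)^2 = £101,494.2529 / 1.181569 = £85,897.86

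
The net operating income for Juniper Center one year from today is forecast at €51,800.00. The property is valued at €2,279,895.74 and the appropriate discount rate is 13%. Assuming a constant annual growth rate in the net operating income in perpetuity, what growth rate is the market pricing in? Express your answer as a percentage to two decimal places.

P = D₁/(r−g) ⇒ g = r − D₁/P = 0.13 − €51,800.00/€2,279,895.74 = 0.107280

10.73%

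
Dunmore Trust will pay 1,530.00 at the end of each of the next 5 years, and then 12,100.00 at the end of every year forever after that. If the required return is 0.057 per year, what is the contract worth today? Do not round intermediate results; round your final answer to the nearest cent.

PV of 5-year annuity: 1,530.00 × [1 − (1+0.057)^−5] / 0.057 = 6497.85739
Perpetuity value at year 5: 12,100.00 / 0.057 = 212280.70175
PV of perpetuity: 212280.70175 / (1+0.057)^5 = 160892.41782
Total PV = 6497.85739 + 160892.41782 = 167390.27521

167390.28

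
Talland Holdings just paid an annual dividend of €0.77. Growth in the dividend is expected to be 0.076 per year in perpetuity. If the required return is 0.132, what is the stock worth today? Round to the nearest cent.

D₁ = D₀ × (1 + g) = €0.77 × 1.076 = €0.8285
Growing perpetuity: P = D₁ / (r − g) = €0.8285 / (0.132 − 0.076) = €14.80

€14.80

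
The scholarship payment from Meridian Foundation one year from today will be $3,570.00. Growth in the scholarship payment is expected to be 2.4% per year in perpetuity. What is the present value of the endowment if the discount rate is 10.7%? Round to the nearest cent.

Growing perpetuity: P = D₁ / (r − g) = $3,570.0000 / (0.107 − 0.024) = $43,012.05

$43012.05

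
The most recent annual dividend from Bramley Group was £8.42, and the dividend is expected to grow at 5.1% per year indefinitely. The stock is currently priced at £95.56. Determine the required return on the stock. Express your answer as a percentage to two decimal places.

D₁ = £8.42 × 1.051 = £8.8494
P = D₁/(r − g) ⇒ r = D₁/P + g = £8.8494/£95.56 + 0.051 = 0.092606 + 0.051 = 0.143606

14.36%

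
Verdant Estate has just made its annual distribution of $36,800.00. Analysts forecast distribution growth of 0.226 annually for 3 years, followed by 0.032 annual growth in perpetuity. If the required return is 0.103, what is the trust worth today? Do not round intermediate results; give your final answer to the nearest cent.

D_1 = 45116.80000
D_2 = 55313.19680
D_3 = 67813.97928
Terminal value at year 3: TV = D_3×(1+g_2)/(r−g_2) = 69984.02661/0.071 = 985690.51569
P_0 = D_1/(1+r)^1 + D_2/(1+r)^2 + D_3/(1+r)^3 + TV/(1+r)^3
    = 40903.71714 + 45465.05640 + 50535.04909 + 734537.61492 = 871441.43754

$871441.44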